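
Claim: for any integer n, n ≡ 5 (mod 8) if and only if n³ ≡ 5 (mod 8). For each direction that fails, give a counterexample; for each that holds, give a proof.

Both directions hold; the statement is true.

(⟸) Suppose n³ ≡ 5 (mod 8). The only residue r in {0, …, 7} with r³ ≡ 5 (mod 8) is r = 5, so n ≡ 5 (mod 8).

(⟹) Suppose n ≡ 5 (mod 8). Write n = 8j + 5. Then (8j + 5)³ = 512j³ + 960j² + 600j + 125 = 8(64j³ + 120j² + 75j + 15) + 5, so n³ ≡ 5 (mod 8).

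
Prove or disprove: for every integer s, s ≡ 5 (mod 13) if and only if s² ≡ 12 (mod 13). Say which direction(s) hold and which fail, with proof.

Not equivalent: only (⇒) holds.

(←) This fails: take s = 8. Then 8² = 64 ≡ 12 (mod 13), yet 8 ≡ 8 (mod 13), not 5.

(→) Suppose s ≡ 5 (mod 13). Write s = 13j + 5. Then (13j + 5)² = 169j² + 130j + 25 = 13(13j² + 10j + 1) + 12, so s² ≡ 12 (mod 13).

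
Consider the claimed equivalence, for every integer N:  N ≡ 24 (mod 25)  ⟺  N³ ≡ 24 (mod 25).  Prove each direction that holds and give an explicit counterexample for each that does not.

Forward direction. Suppose N ≡ 24 (mod 25). Write N = 25j + 24. Then (25j + 24)³ = 15625j³ + 45000j² + 43200j + 13824 = 25(625j³ + 1800j² + 1728j + 552) + 24, so N³ ≡ 24 (mod 25).

Converse. Suppose N³ ≡ 24 (mod 25). The only residue r in {0, …, 24} with r³ ≡ 24 (mod 25) is r = 24, so N ≡ 24 (mod 25).

Both directions hold.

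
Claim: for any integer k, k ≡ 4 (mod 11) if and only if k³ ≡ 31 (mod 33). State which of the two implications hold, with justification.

Not equivalent: only (⇐) holds.

(⇒) This fails: take k = 15. Then 15 ≡ 4 (mod 11), but 15³ = 3375 ≡ 9 (mod 33), not 31.

(⇐) Conversely, the residues r modulo 33 with r³ ≡ 31 (mod 33) are exactly {4}, and each is ≡ 4 (mod 11).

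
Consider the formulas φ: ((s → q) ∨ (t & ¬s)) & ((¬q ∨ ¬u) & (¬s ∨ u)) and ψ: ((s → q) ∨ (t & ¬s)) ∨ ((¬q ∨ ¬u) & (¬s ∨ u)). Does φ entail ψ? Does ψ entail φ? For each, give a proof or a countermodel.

(⟹) Assume the antecedent. If s is true, the antecedent cannot hold. If s is false, the consequent reduces to true regardless of the other variables. Either way the consequent holds.

(⟸) This fails. Under u = T, q = T, s = F, t = F, the left side is false but the right side is true.

Only the forward implication holds.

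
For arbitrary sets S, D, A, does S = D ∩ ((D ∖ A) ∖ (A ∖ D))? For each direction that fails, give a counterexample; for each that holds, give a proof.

(⟹) This inclusion fails. Take S = {1}, D = ∅, A = ∅; then 1 ∈ S but 1 ∉ D ∩ ((D ∖ A) ∖ (A ∖ D)).

(⟸) This inclusion fails. Take S = ∅, D = {1}, A = ∅; then 1 ∈ D ∩ ((D ∖ A) ∖ (A ∖ D)) but 1 ∉ S.

Both inclusions fail.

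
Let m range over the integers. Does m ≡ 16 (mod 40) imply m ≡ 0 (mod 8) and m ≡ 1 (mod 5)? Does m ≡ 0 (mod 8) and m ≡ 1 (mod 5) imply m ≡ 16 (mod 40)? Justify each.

Both directions hold; the statement is true.

(⟹) Suppose m ≡ 16 (mod 40); write m = 40j + 16. Since 8 ∣ 40, reducing mod 8 gives m ≡ 16 ≡ 0 (mod 8); since 5 ∣ 40, reducing mod 5 gives m ≡ 16 ≡ 1 (mod 5).

(⟸) Conversely, if m ≡ 0 (mod 8) and m ≡ 1 (mod 5), then by the Chinese remainder theorem m ≡ 16 (mod 40). This is exactly m ≡ 16 (mod 40).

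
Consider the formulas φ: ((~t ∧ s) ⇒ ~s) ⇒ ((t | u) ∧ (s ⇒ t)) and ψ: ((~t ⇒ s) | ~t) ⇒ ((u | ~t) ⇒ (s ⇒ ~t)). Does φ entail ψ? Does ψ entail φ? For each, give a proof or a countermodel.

[⇒] This fails. Under s = T, u = T, t = T, the left side is true but the right side is false.

[⇐] This fails. Under s = F, u = F, t = F, the left side is false but the right side is true.

Neither direction holds.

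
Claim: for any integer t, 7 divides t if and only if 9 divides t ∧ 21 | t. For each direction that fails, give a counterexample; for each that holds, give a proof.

(⇐) Suppose 9 ∣ t and 21 ∣ t. Any common multiple of 9 and 21 is a multiple of their lcm; here lcm(9, 21) = 9·21/gcd(9, 21) = 189/3 = 63, so 63 ∣ t. Since 7 ∣ 63, it follows that 7 ∣ t.

(⇒) This fails: take t = 7. Certainly 7 ∣ 7, but 9 ∤ 7.

The forward direction fails; the converse holds.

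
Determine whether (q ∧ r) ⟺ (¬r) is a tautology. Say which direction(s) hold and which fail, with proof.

(⇒) fails and (⇐) fails.

(⟹) This fails. Under q = T, r = T, the left side is true but the right side is false.

(⟸) This fails. Under q = F, r = F, the left side is false but the right side is true.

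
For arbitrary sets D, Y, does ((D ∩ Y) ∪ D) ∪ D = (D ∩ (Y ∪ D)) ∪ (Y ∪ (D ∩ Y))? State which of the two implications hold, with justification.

(⊆) Let x ∈ ((D ∩ Y) ∪ D) ∪ D. Then either x ∈ D and x ∉ Y; or x ∈ D ∩ Y. In each case x ∈ (D ∩ (Y ∪ D)) ∪ (Y ∪ (D ∩ Y)), so ((D ∩ Y) ∪ D) ∪ D ⊆ (D ∩ (Y ∪ D)) ∪ (Y ∪ (D ∩ Y)).

(⊇) This inclusion fails. Take D = ∅, Y = {1}; then 1 ∈ (D ∩ (Y ∪ D)) ∪ (Y ∪ (D ∩ Y)) but 1 ∉ ((D ∩ Y) ∪ D) ∪ D.

Only the forward inclusion holds.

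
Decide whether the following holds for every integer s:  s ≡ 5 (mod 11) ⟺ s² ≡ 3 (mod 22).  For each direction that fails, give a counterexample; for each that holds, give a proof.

Forward direction. This fails: take s = 16. Then 16 ≡ 5 (mod 11), but 16² = 256 ≡ 14 (mod 22), not 3.

Converse. This fails: take s = 17. Then 17² = 289 ≡ 3 (mod 22), yet 17 ≡ 6 (mod 11), not 5.

Both directions fail.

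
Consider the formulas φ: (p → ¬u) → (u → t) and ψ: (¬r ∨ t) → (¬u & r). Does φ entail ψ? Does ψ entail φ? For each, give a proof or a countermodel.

(⇒) fails and (⇐) fails.

[⇒] This fails. Under r = F, t = F, p = F, u = F, the left side is true but the right side is false.

[⇐] This fails. Under r = T, t = F, p = F, u = T, the left side is false but the right side is true.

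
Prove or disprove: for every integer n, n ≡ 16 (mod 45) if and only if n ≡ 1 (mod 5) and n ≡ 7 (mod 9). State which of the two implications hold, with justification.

Equivalent; both directions hold.

Forward direction. Suppose n ≡ 16 (mod 45); write n = 45j + 16. Since 5 ∣ 45, reducing mod 5 gives n ≡ 16 ≡ 1 (mod 5); since 9 ∣ 45, reducing mod 9 gives n ≡ 16 ≡ 7 (mod 9).

Converse. If n ≡ 1 (mod 5) and n ≡ 7 (mod 9), then by the Chinese remainder theorem n ≡ 16 (mod 45). This is exactly n ≡ 16 (mod 45).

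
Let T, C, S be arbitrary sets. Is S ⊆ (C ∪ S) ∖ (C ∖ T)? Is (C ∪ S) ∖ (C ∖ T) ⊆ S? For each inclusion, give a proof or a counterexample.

(⊆) This inclusion fails. Take T = ∅, C = {1}, S = {1}; then 1 ∈ S but 1 ∉ (C ∪ S) ∖ (C ∖ T).

(⊇) This inclusion fails. Take T = {1}, C = {1}, S = ∅; then 1 ∈ (C ∪ S) ∖ (C ∖ T) but 1 ∉ S.

(⊆) fails and (⊇) fails.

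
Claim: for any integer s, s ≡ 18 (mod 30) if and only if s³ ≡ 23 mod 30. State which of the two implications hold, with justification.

Forward direction. This fails: take s = 18. Then 18 ≡ 18 (mod 30), but 18³ = 5832 ≡ 12 (mod 30), not 23.

Converse. This fails: take s = 17. Then 17³ = 4913 ≡ 23 (mod 30), yet 17 ≡ 17 (mod 30), not 18.

Both directions fail.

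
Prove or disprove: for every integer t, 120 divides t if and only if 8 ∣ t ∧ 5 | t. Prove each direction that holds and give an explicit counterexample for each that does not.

Only the forward implication holds.

(⟹) If 120 ∣ t, write t = 120q. Since 120 = 15·8, t = 8·(15q), so 8 ∣ t; and since 120 = 24·5, t = 5·(24q), so 5 ∣ t.

(⟸) This fails: take t = 40. Both 8 ∣ 40 and 5 ∣ 40, yet 40 is not a multiple of 120 (since 40 = 0·120 + 40), so 120 ∤ 40.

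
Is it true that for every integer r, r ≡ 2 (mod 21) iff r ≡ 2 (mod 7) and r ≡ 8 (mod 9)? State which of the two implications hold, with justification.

(⇒) fails; (⇐) holds.

(⟹) This fails: r = 2 gives 2 ≡ 2 (mod 21) but 2 ≡ 2 (mod 9), so the conjunction on the right does not hold.

(⟸) Conversely, if r ≡ 2 (mod 7) and r ≡ 8 (mod 9), then by the Chinese remainder theorem r ≡ 44 (mod 63). Since 44 ≡ 2 (mod 21) and 21 ∣ 63, we get r ≡ 2 (mod 21).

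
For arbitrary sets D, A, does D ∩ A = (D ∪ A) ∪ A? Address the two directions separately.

Only the forward inclusion holds.

(⟹) Let x ∈ D ∩ A. Then x ∈ D ∩ A, from which x ∈ (D ∪ A) ∪ A.

(⟸) This inclusion fails. Take D = {1}, A = ∅; then 1 ∈ (D ∪ A) ∪ A but 1 ∉ D ∩ A.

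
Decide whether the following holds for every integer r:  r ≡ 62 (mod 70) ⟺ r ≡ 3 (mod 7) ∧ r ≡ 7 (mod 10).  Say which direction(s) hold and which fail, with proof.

(→) This fails: r = 62 gives 62 ≡ 62 (mod 70) but 62 ≡ 6 (mod 7), so the conjunction on the right does not hold.

(←) This fails: r = 17 satisfies both congruences on the right (17 ≡ 3 mod 7 and 17 ≡ 7 mod 10) yet 17 ≡ 17 (mod 70), not 62.

Neither implication holds.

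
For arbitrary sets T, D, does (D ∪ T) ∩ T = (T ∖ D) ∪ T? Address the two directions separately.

Reverse inclusion. Let x ∈ (T ∖ D) ∪ T. Then either x ∈ T and x ∉ D; or x ∈ T ∩ D. In each case x ∈ (D ∪ T) ∩ T, so (T ∖ D) ∪ T ⊆ (D ∪ T) ∩ T.

Forward inclusion. Let x ∈ (D ∪ T) ∩ T. Then either x ∈ T and x ∉ D; or x ∈ T ∩ D. In each case x ∈ (T ∖ D) ∪ T, so (D ∪ T) ∩ T ⊆ (T ∖ D) ∪ T.

The two sets are equal.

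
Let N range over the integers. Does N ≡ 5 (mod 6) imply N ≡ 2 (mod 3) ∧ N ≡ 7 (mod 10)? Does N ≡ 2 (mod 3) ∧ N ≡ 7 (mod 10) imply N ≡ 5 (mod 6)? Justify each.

(→) This fails: N = 5 gives 5 ≡ 5 (mod 6) but 5 ≡ 5 (mod 10), so the conjunction on the right does not hold.

(←) Conversely, if N ≡ 2 (mod 3) and N ≡ 7 (mod 10), then by the Chinese remainder theorem N ≡ 17 (mod 30). Since 17 ≡ 5 (mod 6) and 6 ∣ 30, we get N ≡ 5 (mod 6).

Only the converse holds.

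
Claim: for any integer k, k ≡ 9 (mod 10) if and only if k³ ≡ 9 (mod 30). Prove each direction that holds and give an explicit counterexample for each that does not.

Not equivalent: only (⇐) holds.

(→) This fails: take k = 19. Then 19 ≡ 9 (mod 10), but 19³ = 6859 ≡ 19 (mod 30), not 9.

(←) Conversely, the residues r modulo 30 with r³ ≡ 9 (mod 30) are exactly {9}, and each is ≡ 9 (mod 10).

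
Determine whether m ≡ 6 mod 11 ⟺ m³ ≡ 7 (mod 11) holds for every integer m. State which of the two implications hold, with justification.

The biconditional holds.

(←) For the converse, argue contrapositively. If m ≢ 6 (mod 11), then m is congruent to one of 0, 1, 2, 3, 4, 5, 7, 8, 9, 10 modulo 11, and these give m³ ≡ 0, 1, 8, 5, 9, 4, 2, 6, 3, 10 respectively — never 7.

(→) Suppose m ≡ 6 mod 11. Write m = 11j + 6. Then (11j + 6)³ = 1331j³ + 2178j² + 1188j + 216 = 11(121j³ + 198j² + 108j + 19) + 7, so m³ ≡ 7 (mod 11).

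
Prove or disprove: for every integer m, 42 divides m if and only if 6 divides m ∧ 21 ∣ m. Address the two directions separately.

Both directions hold.

(⟹) If 42 ∣ m, write m = 42q. Since 42 = 7·6, m = 6·(7q), so 6 ∣ m; and since 42 = 2·21, m = 21·(2q), so 21 ∣ m.

(⟸) Suppose 6 ∣ m and 21 ∣ m. Any common multiple of 6 and 21 is a multiple of their lcm; here lcm(6, 21) = 6·21/gcd(6, 21) = 126/3 = 42, so 42 ∣ m.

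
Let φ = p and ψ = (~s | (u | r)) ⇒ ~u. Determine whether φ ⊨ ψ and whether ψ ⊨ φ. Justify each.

Neither implication holds.

Forward direction. This fails. Under u = T, r = F, s = F, p = T, the left side is true but the right side is false.

Converse. This fails. Under u = F, r = F, s = F, p = F, the left side is false but the right side is true.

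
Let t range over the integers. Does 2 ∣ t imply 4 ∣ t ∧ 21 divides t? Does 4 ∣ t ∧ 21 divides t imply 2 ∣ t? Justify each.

Forward direction. This fails: take t = 2. Certainly 2 ∣ 2, but 4 ∤ 2.

Converse. Suppose 4 ∣ t and 21 ∣ t. Any common multiple of 4 and 21 is a multiple of their lcm; here gcd(4, 21) = 1, so lcm(4, 21) = 4·21 = 84, so 84 ∣ t. Since 2 ∣ 84, it follows that 2 ∣ t.

Only the reverse direction holds.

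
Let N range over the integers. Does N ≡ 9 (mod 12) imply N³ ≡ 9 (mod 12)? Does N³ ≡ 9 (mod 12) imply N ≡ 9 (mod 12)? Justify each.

Both implications hold.

(⟹) Suppose N ≡ 9 (mod 12). Write N = 12j + 9. Then (12j + 9)³ = 1728j³ + 3888j² + 2916j + 729 = 12(144j³ + 324j² + 243j + 60) + 9, so N³ ≡ 9 (mod 12).

(⟸) Conversely, suppose N³ ≡ 9 (mod 12). The only residue r in {0, …, 11} with r³ ≡ 9 (mod 12) is r = 9, so N ≡ 9 (mod 12).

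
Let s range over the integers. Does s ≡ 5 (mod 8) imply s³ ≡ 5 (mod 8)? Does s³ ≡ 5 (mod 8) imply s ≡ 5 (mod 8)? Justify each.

[⇒] Suppose s ≡ 5 (mod 8). Write s = 8j + 5. Then (8j + 5)³ = 512j³ + 960j² + 600j + 125 = 8(64j³ + 120j² + 75j + 15) + 5, so s³ ≡ 5 (mod 8).

[⇐] Conversely, suppose s³ ≡ 5 (mod 8). The only residue r in {0, …, 7} with r³ ≡ 5 (mod 8) is r = 5, so s ≡ 5 (mod 8).

Both directions hold.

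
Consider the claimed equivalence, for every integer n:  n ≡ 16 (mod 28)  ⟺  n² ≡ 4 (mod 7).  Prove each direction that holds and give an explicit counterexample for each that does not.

(⇒) holds; (⇐) fails.

(⇒) Suppose n ≡ 16 (mod 28). Then n² ≡ 16² = 256 (mod 28), and since 7 ∣ 28, also n² ≡ 4 (mod 7).

(⇐) This fails: take n = 2. Then 2² = 4 ≡ 4 (mod 7), yet 2 ≡ 2 (mod 28), not 16.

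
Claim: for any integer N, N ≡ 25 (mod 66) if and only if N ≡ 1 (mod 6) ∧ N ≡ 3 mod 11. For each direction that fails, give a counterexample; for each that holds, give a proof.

(⟹) Suppose N ≡ 25 (mod 66); write N = 66j + 25. Since 6 ∣ 66, reducing mod 6 gives N ≡ 25 ≡ 1 (mod 6); since 11 ∣ 66, reducing mod 11 gives N ≡ 25 ≡ 3 (mod 11).

(⟸) Conversely, if N ≡ 1 (mod 6) and N ≡ 3 (mod 11), then by the Chinese remainder theorem N ≡ 25 (mod 66). This is exactly N ≡ 25 (mod 66).

Both implications hold.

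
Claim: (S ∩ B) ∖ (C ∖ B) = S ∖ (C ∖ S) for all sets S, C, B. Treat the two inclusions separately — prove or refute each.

Only the forward inclusion holds.

(⊆) Let x ∈ (S ∩ B) ∖ (C ∖ B). Then either x ∈ S ∩ B and x ∉ C; or x ∈ S ∩ C ∩ B. In each case x ∈ S ∖ (C ∖ S), so (S ∩ B) ∖ (C ∖ B) ⊆ S ∖ (C ∖ S).

(⊇) This inclusion fails. Take S = {1}, C = ∅, B = ∅; then 1 ∈ S ∖ (C ∖ S) but 1 ∉ (S ∩ B) ∖ (C ∖ B).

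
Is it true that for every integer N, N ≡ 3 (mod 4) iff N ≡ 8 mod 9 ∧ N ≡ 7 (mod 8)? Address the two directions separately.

Forward direction. This fails: N = 3 gives 3 ≡ 3 (mod 4) but 3 ≡ 3 (mod 9), so the conjunction on the right does not hold.

Converse. If N ≡ 8 (mod 9) and N ≡ 7 (mod 8), then by the Chinese remainder theorem N ≡ 71 (mod 72). Since 71 ≡ 3 (mod 4) and 4 ∣ 72, we get N ≡ 3 (mod 4).

(⇒) fails; (⇐) holds.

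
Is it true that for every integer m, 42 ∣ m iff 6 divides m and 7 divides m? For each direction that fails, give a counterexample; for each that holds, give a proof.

Both directions hold.

(→) If 42 ∣ m, write m = 42q. Since 42 = 7·6, m = 6·(7q), so 6 ∣ m; and since 42 = 6·7, m = 7·(6q), so 7 ∣ m.

(←) Suppose 6 ∣ m and 7 ∣ m. Any common multiple of 6 and 7 is a multiple of their lcm; here gcd(6, 7) = 1, so lcm(6, 7) = 6·7 = 42, so 42 ∣ m.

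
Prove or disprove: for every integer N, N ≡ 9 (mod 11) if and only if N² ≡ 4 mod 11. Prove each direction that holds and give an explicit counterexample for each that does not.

(→) Suppose N ≡ 9 (mod 11). Write N = 11j + 9. Then (11j + 9)² = 121j² + 198j + 81 = 11(11j² + 18j + 7) + 4, so N² ≡ 4 (mod 11).

(←) This fails: take N = 2. Then 2² = 4 ≡ 4 (mod 11), yet 2 ≡ 2 (mod 11), not 9.

Not equivalent: only (⇒) holds.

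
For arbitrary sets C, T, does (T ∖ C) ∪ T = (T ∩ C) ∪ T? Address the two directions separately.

Both inclusions hold.

(⊆) Let x ∈ (T ∖ C) ∪ T. Then either x ∈ T and x ∉ C; or x ∈ C ∩ T. In each case x ∈ (T ∩ C) ∪ T, so (T ∖ C) ∪ T ⊆ (T ∩ C) ∪ T.

(⊇) Let x ∈ (T ∩ C) ∪ T. Then either x ∈ T and x ∉ C; or x ∈ C ∩ T. In each case x ∈ (T ∖ C) ∪ T, so (T ∩ C) ∪ T ⊆ (T ∖ C) ∪ T.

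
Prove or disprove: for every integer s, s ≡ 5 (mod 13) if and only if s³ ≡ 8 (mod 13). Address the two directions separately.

(⇒) Suppose s ≡ 5 (mod 13). Write s = 13j + 5. Then (13j + 5)³ = 2197j³ + 2535j² + 975j + 125 = 13(169j³ + 195j² + 75j + 9) + 8, so s³ ≡ 8 (mod 13).

(⇐) This fails: take s = 2. Then 2³ = 8 ≡ 8 (mod 13), yet 2 ≡ 2 (mod 13), not 5.

Not equivalent: only (⇒) holds.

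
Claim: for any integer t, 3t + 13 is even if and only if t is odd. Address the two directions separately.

The biconditional holds.

Converse. Suppose t is odd; write t = 2j + 1. Then 3t + 13 = 3·(2j + 1) + 13 = 2·3j + 16, which is even.

Forward direction. Suppose 3t + 13 is even. Since 3 is odd, 3t and t have the same parity, so 3t + 13 ≡ t + 13 (mod 2). As 13 is odd, 3t + 13 is even exactly when t is odd. Thus t is odd.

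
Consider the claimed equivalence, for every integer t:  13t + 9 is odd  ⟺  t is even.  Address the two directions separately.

Both implications hold.

(⇒) Suppose 13t + 9 is odd. Since 13 is odd, 13t and t have the same parity, so 13t + 9 ≡ t + 9 (mod 2). As 9 is odd, 13t + 9 is odd exactly when t is even. Thus t is even.

(⇐) Conversely, suppose t is even; write t = 2j. Then 13t + 9 = 13·(2j) + 9 = 2·13j + 9, which is odd.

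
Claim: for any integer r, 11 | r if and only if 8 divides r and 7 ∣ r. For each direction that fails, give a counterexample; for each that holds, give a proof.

Neither implication holds.

Forward direction. This fails: take r = 11. Certainly 11 ∣ 11, but 8 ∤ 11.

Converse. This fails: take r = 56. Both 8 ∣ 56 and 7 ∣ 56, yet 56 is not a multiple of 11 (since 56 = 5·11 + 1), so 11 ∤ 56.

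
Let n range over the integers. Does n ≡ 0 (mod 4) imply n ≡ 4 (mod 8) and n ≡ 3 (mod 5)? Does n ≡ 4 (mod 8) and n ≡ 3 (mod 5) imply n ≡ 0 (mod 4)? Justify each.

[⇒] This fails: n = 0 gives 0 ≡ 0 (mod 4) but 0 ≡ 0 (mod 8), so the conjunction on the right does not hold.

[⇐] Conversely, if n ≡ 4 (mod 8) and n ≡ 3 (mod 5), then by the Chinese remainder theorem n ≡ 28 (mod 40). Since 28 ≡ 0 (mod 4) and 4 ∣ 40, we get n ≡ 0 (mod 4).

Only the reverse direction holds.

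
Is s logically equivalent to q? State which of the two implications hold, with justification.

(⇒) This fails. Under q = F, s = T, the left side is true but the right side is false.

(⇐) This fails. Under q = T, s = F, the left side is false but the right side is true.

Both directions fail.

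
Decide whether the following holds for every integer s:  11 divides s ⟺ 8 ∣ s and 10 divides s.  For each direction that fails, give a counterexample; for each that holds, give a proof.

(⟹) This fails: take s = 11. Certainly 11 ∣ 11, but 8 ∤ 11.

(⟸) This fails: take s = 40. Both 8 ∣ 40 and 10 ∣ 40, yet 40 is not a multiple of 11 (since 40 = 3·11 + 7), so 11 ∤ 40.

Neither direction holds.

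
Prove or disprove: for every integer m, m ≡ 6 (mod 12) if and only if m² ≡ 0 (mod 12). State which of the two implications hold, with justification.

(⇒) holds; (⇐) fails.

(⇐) This fails: take m = 0. Then 0² = 0 ≡ 0 (mod 12), yet 0 ≡ 0 (mod 12), not 6.

(⇒) Suppose m ≡ 6 (mod 12). Write m = 12j + 6. Then (12j + 6)² = 144j² + 144j + 36 = 12(12j² + 12j + 3) + 0, so m² ≡ 0 (mod 12).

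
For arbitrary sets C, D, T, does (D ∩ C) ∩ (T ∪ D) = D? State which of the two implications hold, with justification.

(⟸) This inclusion fails. Take C = ∅, D = {1}, T = ∅; then 1 ∈ D but 1 ∉ (D ∩ C) ∩ (T ∪ D).

(⟹) Let x ∈ (D ∩ C) ∩ (T ∪ D). Then either x ∈ C ∩ D and x ∉ T; or x ∈ C ∩ D ∩ T. In each case x ∈ D, so (D ∩ C) ∩ (T ∪ D) ⊆ D.

Only the forward inclusion holds.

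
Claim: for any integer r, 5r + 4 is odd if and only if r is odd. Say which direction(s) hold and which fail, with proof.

The biconditional holds.

(→) Suppose 5r + 4 is odd. Since 5 is odd, 5r and r have the same parity, so 5r + 4 ≡ r + 4 (mod 2). As 4 is even, 5r + 4 is odd exactly when r is odd. Thus r is odd.

(←) Conversely, suppose r is odd; write r = 2j + 1. Then 5r + 4 = 5·(2j + 1) + 4 = 2·5j + 9, which is odd.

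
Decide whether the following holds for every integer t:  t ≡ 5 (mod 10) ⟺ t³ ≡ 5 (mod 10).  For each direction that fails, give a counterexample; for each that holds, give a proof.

(→) Suppose t ≡ 5 (mod 10). Write t = 10j + 5. Then (10j + 5)³ = 1000j³ + 1500j² + 750j + 125 = 10(100j³ + 150j² + 75j + 12) + 5, so t³ ≡ 5 (mod 10).

(←) For the converse, argue contrapositively. If t ≢ 5 (mod 10), then t is congruent to one of 0, 1, 2, 3, 4, 6, 7, 8, 9 modulo 10, and these give t³ ≡ 0, 1, 8, 7, 4, 6, 3, 2, 9 respectively — never 5.

Both directions hold.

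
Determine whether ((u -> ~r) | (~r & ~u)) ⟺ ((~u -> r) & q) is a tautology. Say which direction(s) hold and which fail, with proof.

Neither direction holds.

(⟹) This fails. Under q = F, r = F, u = F, the left side is true but the right side is false.

(⟸) This fails. Under q = T, r = T, u = T, the left side is false but the right side is true.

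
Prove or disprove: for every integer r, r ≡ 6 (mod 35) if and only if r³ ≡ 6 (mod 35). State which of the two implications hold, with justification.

(⇒) holds; (⇐) fails.

Converse. This fails: take r = 26. Then 26³ = 17576 ≡ 6 (mod 35), yet 26 ≡ 26 (mod 35), not 6.

Forward direction. Suppose r ≡ 6 (mod 35). Write r = 35j + 6. Then (35j + 6)³ = 42875j³ + 22050j² + 3780j + 216 = 35(1225j³ + 630j² + 108j + 6) + 6, so r³ ≡ 6 (mod 35).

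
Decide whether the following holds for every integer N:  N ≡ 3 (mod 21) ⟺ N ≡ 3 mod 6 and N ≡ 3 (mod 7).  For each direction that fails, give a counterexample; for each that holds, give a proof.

[⇒] This fails: N = 24 gives 24 ≡ 3 (mod 21) but 24 ≡ 0 (mod 6), so the conjunction on the right does not hold.

[⇐] Conversely, if N ≡ 3 (mod 6) and N ≡ 3 (mod 7), then by the Chinese remainder theorem N ≡ 3 (mod 42). Since 3 ≡ 3 (mod 21) and 21 ∣ 42, we get N ≡ 3 (mod 21).

(⇒) fails; (⇐) holds.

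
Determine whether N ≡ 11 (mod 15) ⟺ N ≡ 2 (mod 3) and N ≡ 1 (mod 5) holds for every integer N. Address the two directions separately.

Forward direction. Suppose N ≡ 11 (mod 15); write N = 15j + 11. Since 3 ∣ 15, reducing mod 3 gives N ≡ 11 ≡ 2 (mod 3); since 5 ∣ 15, reducing mod 5 gives N ≡ 11 ≡ 1 (mod 5).

Converse. If N ≡ 2 (mod 3) and N ≡ 1 (mod 5), then by the Chinese remainder theorem N ≡ 11 (mod 15). This is exactly N ≡ 11 (mod 15).

Both directions hold.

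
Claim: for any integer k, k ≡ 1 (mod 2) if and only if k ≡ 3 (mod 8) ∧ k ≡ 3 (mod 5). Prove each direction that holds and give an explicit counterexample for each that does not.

(⇒) This fails: k = 1 gives 1 ≡ 1 (mod 2) but 1 ≡ 1 (mod 8), so the conjunction on the right does not hold.

(⇐) Conversely, if k ≡ 3 (mod 8) and k ≡ 3 (mod 5), then by the Chinese remainder theorem k ≡ 3 (mod 40). Since 3 ≡ 1 (mod 2) and 2 ∣ 40, we get k ≡ 1 (mod 2).

Not equivalent: only (⇐) holds.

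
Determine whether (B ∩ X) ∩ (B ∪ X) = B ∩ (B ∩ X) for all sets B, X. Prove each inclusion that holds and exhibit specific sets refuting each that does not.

The two sets are equal.

(⊇) Let x ∈ B ∩ (B ∩ X). Then x ∈ B ∩ X, from which x ∈ (B ∩ X) ∩ (B ∪ X).

(⊆) Let x ∈ (B ∩ X) ∩ (B ∪ X). Then x ∈ B ∩ X, from which x ∈ B ∩ (B ∩ X).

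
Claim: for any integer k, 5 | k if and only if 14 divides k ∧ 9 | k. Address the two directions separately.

[⇒] This fails: take k = 5. Certainly 5 ∣ 5, but 14 ∤ 5.

[⇐] This fails: take k = 126. Both 14 ∣ 126 and 9 ∣ 126, yet 126 is not a multiple of 5 (since 126 = 25·5 + 1), so 5 ∤ 126.

(⇒) fails and (⇐) fails.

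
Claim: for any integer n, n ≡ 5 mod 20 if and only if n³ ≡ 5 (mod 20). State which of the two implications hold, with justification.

[⇐] Suppose n³ ≡ 5 (mod 20). The only residue r in {0, …, 19} with r³ ≡ 5 (mod 20) is r = 5, so n ≡ 5 (mod 20).

[⇒] Suppose n ≡ 5 mod 20. Write n = 20j + 5. Then (20j + 5)³ = 8000j³ + 6000j² + 1500j + 125 = 20(400j³ + 300j² + 75j + 6) + 5, so n³ ≡ 5 (mod 20).

Equivalent; both directions hold.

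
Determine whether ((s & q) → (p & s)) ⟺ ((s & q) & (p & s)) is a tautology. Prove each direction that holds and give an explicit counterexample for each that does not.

Not equivalent: only (⇐) holds.

(→) This fails. Under q = F, p = F, s = F, the left side is true but the right side is false.

(←) Assume the antecedent. If q is true, the antecedent forces (q = T, p = T, s = T), and (s & q) → (p & s) holds there. If q is false, the antecedent cannot hold. Either way (s & q) → (p & s) holds.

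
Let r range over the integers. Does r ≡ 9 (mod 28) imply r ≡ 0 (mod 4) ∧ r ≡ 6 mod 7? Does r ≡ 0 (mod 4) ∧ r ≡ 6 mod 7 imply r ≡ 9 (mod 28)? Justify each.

Neither direction holds.

(→) This fails: r = 9 gives 9 ≡ 9 (mod 28) but 9 ≡ 1 (mod 4), so the conjunction on the right does not hold.

(←) This fails: r = 20 satisfies both congruences on the right (20 ≡ 0 mod 4 and 20 ≡ 6 mod 7) yet 20 ≡ 20 (mod 28), not 9.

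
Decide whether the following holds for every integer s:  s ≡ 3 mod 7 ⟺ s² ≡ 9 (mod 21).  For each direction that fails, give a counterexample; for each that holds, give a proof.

(⇒) fails and (⇐) fails.

[⇒] This fails: take s = 10. Then 10 ≡ 3 (mod 7), but 10² = 100 ≡ 16 (mod 21), not 9.

[⇐] This fails: take s = 18. Then 18² = 324 ≡ 9 (mod 21), yet 18 ≡ 4 (mod 7), not 3.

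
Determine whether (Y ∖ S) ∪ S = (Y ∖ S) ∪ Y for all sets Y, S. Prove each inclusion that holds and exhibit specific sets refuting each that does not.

(⊆) fails; (⊇) holds.

(⟹) This inclusion fails. Take Y = ∅, S = {1}; then 1 ∈ (Y ∖ S) ∪ S but 1 ∉ (Y ∖ S) ∪ Y.

(⟸) Let x ∈ (Y ∖ S) ∪ Y. Then either x ∈ Y and x ∉ S; or x ∈ Y ∩ S. In each case x ∈ (Y ∖ S) ∪ S, so (Y ∖ S) ∪ Y ⊆ (Y ∖ S) ∪ S.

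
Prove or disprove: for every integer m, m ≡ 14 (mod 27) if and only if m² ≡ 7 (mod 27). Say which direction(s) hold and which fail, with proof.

Only the forward direction holds.

(→) Suppose m ≡ 14 (mod 27). Write m = 27j + 14. Then (27j + 14)² = 729j² + 756j + 196 = 27(27j² + 28j + 7) + 7, so m² ≡ 7 (mod 27).

(←) This fails: take m = 13. Then 13² = 169 ≡ 7 (mod 27), yet 13 ≡ 13 (mod 27), not 14.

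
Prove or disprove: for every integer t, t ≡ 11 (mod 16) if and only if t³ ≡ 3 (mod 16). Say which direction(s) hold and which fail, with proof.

[⇒] Suppose t ≡ 11 (mod 16). Write t = 16j + 11. Then (16j + 11)³ = 4096j³ + 8448j² + 5808j + 1331 = 16(256j³ + 528j² + 363j + 83) + 3, so t³ ≡ 3 (mod 16).

[⇐] Conversely, suppose t³ ≡ 3 (mod 16). The only residue r in {0, …, 15} with r³ ≡ 3 (mod 16) is r = 11, so t ≡ 11 (mod 16).

Both implications hold.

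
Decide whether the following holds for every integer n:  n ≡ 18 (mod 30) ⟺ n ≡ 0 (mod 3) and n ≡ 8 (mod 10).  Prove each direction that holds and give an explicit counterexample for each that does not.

Forward direction. Suppose n ≡ 18 (mod 30); write n = 30j + 18. Since 3 ∣ 30, reducing mod 3 gives n ≡ 18 ≡ 0 (mod 3); since 10 ∣ 30, reducing mod 10 gives n ≡ 18 ≡ 8 (mod 10).

Converse. If n ≡ 0 (mod 3) and n ≡ 8 (mod 10), then by the Chinese remainder theorem n ≡ 18 (mod 30). This is exactly n ≡ 18 (mod 30).

Both directions hold; the statement is true.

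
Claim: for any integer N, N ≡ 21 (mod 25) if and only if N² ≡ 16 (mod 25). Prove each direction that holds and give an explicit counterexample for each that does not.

[⇒] Suppose N ≡ 21 (mod 25). Write N = 25j + 21. Then (25j + 21)² = 625j² + 1050j + 441 = 25(25j² + 42j + 17) + 16, so N² ≡ 16 (mod 25).

[⇐] This fails: take N = 4. Then 4² = 16 ≡ 16 (mod 25), yet 4 ≡ 4 (mod 25), not 21.

Not equivalent: only (⇒) holds.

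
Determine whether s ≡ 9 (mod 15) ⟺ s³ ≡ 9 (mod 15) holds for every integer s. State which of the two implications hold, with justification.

Forward direction. Suppose s ≡ 9 (mod 15). Write s = 15j + 9. Then (15j + 9)³ = 3375j³ + 6075j² + 3645j + 729 = 15(225j³ + 405j² + 243j + 48) + 9, so s³ ≡ 9 (mod 15).

Converse. Suppose s³ ≡ 9 (mod 15). The only residue r in {0, …, 14} with r³ ≡ 9 (mod 15) is r = 9, so s ≡ 9 (mod 15).

The biconditional holds.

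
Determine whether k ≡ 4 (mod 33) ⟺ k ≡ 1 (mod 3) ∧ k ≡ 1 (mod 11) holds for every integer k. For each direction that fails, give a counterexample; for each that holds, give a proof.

(⇒) fails and (⇐) fails.

[⇒] This fails: k = 4 gives 4 ≡ 4 (mod 33) but 4 ≡ 4 (mod 11), so the conjunction on the right does not hold.

[⇐] This fails: k = 1 satisfies both congruences on the right (1 ≡ 1 mod 3 and 1 ≡ 1 mod 11) yet 1 ≡ 1 (mod 33), not 4.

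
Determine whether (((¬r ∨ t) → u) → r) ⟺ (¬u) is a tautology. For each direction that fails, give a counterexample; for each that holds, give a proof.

The forward direction fails; the converse holds.

(⇒) This fails. Under r = T, u = T, t = F, the left side is true but the right side is false.

(⇐) Assume the antecedent. If r is true, ((¬r ∨ t) → u) → r reduces to true regardless of the other variables. If r is false, the antecedent forces (r = F, u = F, t = F) or (r = F, u = F, t = T), and ((¬r ∨ t) → u) → r holds there. Either way ((¬r ∨ t) → u) → r holds.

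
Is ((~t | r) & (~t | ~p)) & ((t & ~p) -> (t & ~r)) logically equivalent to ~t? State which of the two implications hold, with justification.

(⇒) Assume the antecedent. If p is true, the antecedent forces (p = T, t = F, r = F) or (p = T, t = F, r = T), and ~t holds there. If p is false, the antecedent forces (p = F, t = F, r = F) or (p = F, t = F, r = T), and ~t holds there. Either way ~t holds.

(⇐) Assume the antecedent. If p is true, the antecedent forces (p = T, t = F, r = F) or (p = T, t = F, r = T), and the consequent holds there. If p is false, the antecedent forces (p = F, t = F, r = F) or (p = F, t = F, r = T), and the consequent holds there. Either way the consequent holds.

The biconditional holds.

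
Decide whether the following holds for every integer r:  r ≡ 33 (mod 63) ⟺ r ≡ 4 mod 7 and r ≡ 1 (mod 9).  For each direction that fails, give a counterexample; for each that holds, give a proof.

(⇒) fails and (⇐) fails.

Forward direction. This fails: r = 33 gives 33 ≡ 33 (mod 63) but 33 ≡ 5 (mod 7), so the conjunction on the right does not hold.

Converse. This fails: r = 46 satisfies both congruences on the right (46 ≡ 4 mod 7 and 46 ≡ 1 mod 9) yet 46 ≡ 46 (mod 63), not 33.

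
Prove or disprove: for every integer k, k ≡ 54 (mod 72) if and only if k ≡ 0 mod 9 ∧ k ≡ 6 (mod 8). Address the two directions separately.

[⇐] If k ≡ 0 (mod 9) and k ≡ 6 (mod 8), then by the Chinese remainder theorem k ≡ 54 (mod 72). This is exactly k ≡ 54 (mod 72).

[⇒] Suppose k ≡ 54 (mod 72); write k = 72j + 54. Since 9 ∣ 72, reducing mod 9 gives k ≡ 54 ≡ 0 (mod 9); since 8 ∣ 72, reducing mod 8 gives k ≡ 54 ≡ 6 (mod 8).

Both directions hold; the statement is true.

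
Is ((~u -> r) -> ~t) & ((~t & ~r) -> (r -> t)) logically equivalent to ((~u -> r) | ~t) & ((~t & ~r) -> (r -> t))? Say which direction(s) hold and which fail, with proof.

Forward direction. This fails. Under r = F, t = T, u = F, the left side is true but the right side is false.

Converse. This fails. Under r = T, t = T, u = F, the left side is false but the right side is true.

Both directions fail.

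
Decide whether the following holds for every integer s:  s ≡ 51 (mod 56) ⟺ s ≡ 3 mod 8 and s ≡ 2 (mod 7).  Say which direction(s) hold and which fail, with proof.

Both directions hold; the statement is true.

(⇒) Suppose s ≡ 51 (mod 56); write s = 56j + 51. Since 8 ∣ 56, reducing mod 8 gives s ≡ 51 ≡ 3 (mod 8); since 7 ∣ 56, reducing mod 7 gives s ≡ 51 ≡ 2 (mod 7).

(⇐) Conversely, if s ≡ 3 (mod 8) and s ≡ 2 (mod 7), then by the Chinese remainder theorem s ≡ 51 (mod 56). This is exactly s ≡ 51 (mod 56).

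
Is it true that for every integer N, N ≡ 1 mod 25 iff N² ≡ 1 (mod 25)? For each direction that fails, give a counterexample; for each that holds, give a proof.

(⟹) Suppose N ≡ 1 mod 25. Write N = 25j + 1. Then (25j + 1)² = 625j² + 50j + 1 = 25(25j² + 2j) + 1, so N² ≡ 1 (mod 25).

(⟸) This fails: take N = 24. Then 24² = 576 ≡ 1 (mod 25), yet 24 ≡ 24 (mod 25), not 1.

The forward direction holds; the converse fails.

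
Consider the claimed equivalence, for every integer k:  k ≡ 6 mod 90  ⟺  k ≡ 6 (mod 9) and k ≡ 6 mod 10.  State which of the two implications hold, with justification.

Both directions hold; the statement is true.

(→) Suppose k ≡ 6 (mod 90); write k = 90j + 6. Since 9 ∣ 90, reducing mod 9 gives k ≡ 6 (mod 9); since 10 ∣ 90, reducing mod 10 gives k ≡ 6 (mod 10).

(←) Conversely, if k ≡ 6 (mod 9) and k ≡ 6 (mod 10), then by the Chinese remainder theorem k ≡ 6 (mod 90). This is exactly k ≡ 6 (mod 90).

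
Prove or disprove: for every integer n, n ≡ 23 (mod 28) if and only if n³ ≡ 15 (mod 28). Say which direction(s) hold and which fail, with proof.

Forward direction. Suppose n ≡ 23 (mod 28). Write n = 28j + 23. Then (28j + 23)³ = 21952j³ + 54096j² + 44436j + 12167 = 28(784j³ + 1932j² + 1587j + 434) + 15, so n³ ≡ 15 (mod 28).

Converse. This fails: take n = 11. Then 11³ = 1331 ≡ 15 (mod 28), yet 11 ≡ 11 (mod 28), not 23.

Only the forward implication holds.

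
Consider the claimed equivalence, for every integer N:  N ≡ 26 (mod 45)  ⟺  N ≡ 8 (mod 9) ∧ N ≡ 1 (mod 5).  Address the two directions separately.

(⇐) If N ≡ 8 (mod 9) and N ≡ 1 (mod 5), then by the Chinese remainder theorem N ≡ 26 (mod 45). This is exactly N ≡ 26 (mod 45).

(⇒) Suppose N ≡ 26 (mod 45); write N = 45j + 26. Since 9 ∣ 45, reducing mod 9 gives N ≡ 26 ≡ 8 (mod 9); since 5 ∣ 45, reducing mod 5 gives N ≡ 26 ≡ 1 (mod 5).

Equivalent; both directions hold.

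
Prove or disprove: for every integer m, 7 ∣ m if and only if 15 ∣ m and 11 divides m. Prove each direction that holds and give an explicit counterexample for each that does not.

(⟹) This fails: take m = 7. Certainly 7 ∣ 7, but 15 ∤ 7.

(⟸) This fails: take m = 165. Both 15 ∣ 165 and 11 ∣ 165, yet 165 is not a multiple of 7 (since 165 = 23·7 + 4), so 7 ∤ 165.

Neither direction holds.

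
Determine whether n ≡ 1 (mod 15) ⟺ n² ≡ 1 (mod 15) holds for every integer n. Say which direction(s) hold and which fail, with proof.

(⟹) Suppose n ≡ 1 (mod 15). Write n = 15j + 1. Then (15j + 1)² = 225j² + 30j + 1 = 15(15j² + 2j) + 1, so n² ≡ 1 (mod 15).

(⟸) This fails: take n = 4. Then 4² = 16 ≡ 1 (mod 15), yet 4 ≡ 4 (mod 15), not 1.

Only the forward direction holds.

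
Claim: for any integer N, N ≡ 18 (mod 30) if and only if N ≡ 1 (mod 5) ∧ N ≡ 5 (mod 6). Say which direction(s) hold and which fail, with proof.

Both directions fail.

(⇒) This fails: N = 18 gives 18 ≡ 18 (mod 30) but 18 ≡ 3 (mod 5), so the conjunction on the right does not hold.

(⇐) This fails: N = 11 satisfies both congruences on the right (11 ≡ 1 mod 5 and 11 ≡ 5 mod 6) yet 11 ≡ 11 (mod 30), not 18.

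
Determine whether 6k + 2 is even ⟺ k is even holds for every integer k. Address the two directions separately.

Only the reverse direction holds.

(⟸) Suppose k is even. Since 6 is even, 6k is even for every k, so 6k + 2 has the same parity as 2, which is even. Hence 6k + 2 is even.

(⟹) This fails: take k = 5. Then 6k + 2 = 32, which is even, yet k = 5 is odd, not even.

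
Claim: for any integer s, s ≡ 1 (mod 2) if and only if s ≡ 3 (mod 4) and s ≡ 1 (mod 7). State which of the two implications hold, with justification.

Not equivalent: only (⇐) holds.

(⇒) This fails: s = 1 gives 1 ≡ 1 (mod 2) but 1 ≡ 1 (mod 4), so the conjunction on the right does not hold.

(⇐) Conversely, if s ≡ 3 (mod 4) and s ≡ 1 (mod 7), then by the Chinese remainder theorem s ≡ 15 (mod 28). Since 15 ≡ 1 (mod 2) and 2 ∣ 28, we get s ≡ 1 (mod 2).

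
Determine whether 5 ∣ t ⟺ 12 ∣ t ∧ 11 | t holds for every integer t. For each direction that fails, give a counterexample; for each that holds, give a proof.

Both directions fail.

(⟹) This fails: take t = 5. Certainly 5 ∣ 5, but 12 ∤ 5.

(⟸) This fails: take t = 132. Both 12 ∣ 132 and 11 ∣ 132, yet 132 is not a multiple of 5 (since 132 = 26·5 + 2), so 5 ∤ 132.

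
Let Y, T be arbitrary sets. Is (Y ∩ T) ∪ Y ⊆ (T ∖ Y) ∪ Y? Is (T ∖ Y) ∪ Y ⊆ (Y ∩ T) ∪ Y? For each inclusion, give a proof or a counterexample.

(⟹) Let x ∈ (Y ∩ T) ∪ Y. Then either x ∈ Y and x ∉ T; or x ∈ Y ∩ T. In each case x ∈ (T ∖ Y) ∪ Y, so (Y ∩ T) ∪ Y ⊆ (T ∖ Y) ∪ Y.

(⟸) This inclusion fails. Take Y = ∅, T = {1}; then 1 ∈ (T ∖ Y) ∪ Y but 1 ∉ (Y ∩ T) ∪ Y.

(⊆) holds; (⊇) fails.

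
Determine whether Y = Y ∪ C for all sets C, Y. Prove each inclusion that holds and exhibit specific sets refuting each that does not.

Reverse inclusion. This inclusion fails. Take C = {1}, Y = ∅; then 1 ∈ Y ∪ C but 1 ∉ Y.

Forward inclusion. Let x ∈ Y. Then either x ∈ Y and x ∉ C; or x ∈ C ∩ Y. In each case x ∈ Y ∪ C, so Y ⊆ Y ∪ C.

Only the forward inclusion holds.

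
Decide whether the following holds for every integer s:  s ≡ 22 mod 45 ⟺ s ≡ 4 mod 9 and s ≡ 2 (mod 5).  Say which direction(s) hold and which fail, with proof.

[⇒] Suppose s ≡ 22 (mod 45); write s = 45j + 22. Since 9 ∣ 45, reducing mod 9 gives s ≡ 22 ≡ 4 (mod 9); since 5 ∣ 45, reducing mod 5 gives s ≡ 22 ≡ 2 (mod 5).

[⇐] Conversely, if s ≡ 4 (mod 9) and s ≡ 2 (mod 5), then by the Chinese remainder theorem s ≡ 22 (mod 45). This is exactly s ≡ 22 (mod 45).

Both implications hold.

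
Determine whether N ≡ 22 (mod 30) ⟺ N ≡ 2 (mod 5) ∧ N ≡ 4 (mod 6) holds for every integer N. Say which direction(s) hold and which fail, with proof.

(→) Suppose N ≡ 22 (mod 30); write N = 30j + 22. Since 5 ∣ 30, reducing mod 5 gives N ≡ 22 ≡ 2 (mod 5); since 6 ∣ 30, reducing mod 6 gives N ≡ 22 ≡ 4 (mod 6).

(←) Conversely, if N ≡ 2 (mod 5) and N ≡ 4 (mod 6), then by the Chinese remainder theorem N ≡ 22 (mod 30). This is exactly N ≡ 22 (mod 30).

The biconditional holds.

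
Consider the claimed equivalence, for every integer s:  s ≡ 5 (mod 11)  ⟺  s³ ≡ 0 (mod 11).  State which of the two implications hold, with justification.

[⇒] This fails: take s = 5. Then 5 ≡ 5 (mod 11), but 5³ = 125 ≡ 4 (mod 11), not 0.

[⇐] This fails: take s = 0. Then 0³ = 0 ≡ 0 (mod 11), yet 0 ≡ 0 (mod 11), not 5.

(⇒) fails and (⇐) fails.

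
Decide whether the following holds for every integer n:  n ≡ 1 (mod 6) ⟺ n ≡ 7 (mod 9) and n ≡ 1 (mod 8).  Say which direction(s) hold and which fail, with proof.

[⇒] This fails: n = 1 gives 1 ≡ 1 (mod 6) but 1 ≡ 1 (mod 9), so the conjunction on the right does not hold.

[⇐] Conversely, if n ≡ 7 (mod 9) and n ≡ 1 (mod 8), then by the Chinese remainder theorem n ≡ 25 (mod 72). Since 25 ≡ 1 (mod 6) and 6 ∣ 72, we get n ≡ 1 (mod 6).

Not equivalent: only (⇐) holds.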